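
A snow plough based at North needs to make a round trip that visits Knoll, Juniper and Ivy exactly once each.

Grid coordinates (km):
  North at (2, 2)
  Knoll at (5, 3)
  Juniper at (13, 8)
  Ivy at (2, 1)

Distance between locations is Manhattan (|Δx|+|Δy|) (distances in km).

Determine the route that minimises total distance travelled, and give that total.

North → Knoll → Juniper → Ivy → North: 4+13+18+1 = 36
North → Knoll → Ivy → Juniper → North: 4+5+18+17 = 44
North → Juniper → Knoll → Ivy → North: 17+13+5+1 = 36
The minimum is 36.
One optimal route: North → Knoll → Juniper → Ivy → North (or its reverse).

36 km — the shortest possible round trip.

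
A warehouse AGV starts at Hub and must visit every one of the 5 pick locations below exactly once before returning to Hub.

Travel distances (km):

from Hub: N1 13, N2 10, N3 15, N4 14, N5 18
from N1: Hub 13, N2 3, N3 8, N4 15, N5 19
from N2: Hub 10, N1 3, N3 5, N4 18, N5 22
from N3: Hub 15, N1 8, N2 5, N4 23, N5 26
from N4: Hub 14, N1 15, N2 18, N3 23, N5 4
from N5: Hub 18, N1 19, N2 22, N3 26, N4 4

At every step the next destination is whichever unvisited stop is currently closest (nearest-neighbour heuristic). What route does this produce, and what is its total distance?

Hub → [N2:10 / N1:13 / N4:14 / N3:15 / N5:18] → N2 (10)
N2 → [N1:3 / N3:5 / N4:18 / N5:22] → N1 (3)
N1 → [N3:8 / N4:15 / N5:19] → N3 (8)
N3 → [N4:23 / N5:26] → N4 (23)
N4 → [N5:4] → N5 (4)
Return N5→Hub: 18.
Total = 10 + 3 + 8 + 23 + 4 + 18 = 66.

Nearest-neighbour total = 66 km; route Hub → N2 → N1 → N3 → N4 → N5 → Hub.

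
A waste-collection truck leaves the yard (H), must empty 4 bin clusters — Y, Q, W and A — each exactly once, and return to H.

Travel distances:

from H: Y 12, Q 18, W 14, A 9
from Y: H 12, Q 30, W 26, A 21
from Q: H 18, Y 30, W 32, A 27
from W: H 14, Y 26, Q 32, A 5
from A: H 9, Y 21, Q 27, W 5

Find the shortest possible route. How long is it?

H→Y→Q→W→A→H: 12+30+32+5+9 = 88
H→Y→Q→A→W→H: 12+30+27+5+14 = 88
H→Y→W→Q→A→H: 12+26+32+27+9 = 106
H→Y→W→A→Q→H: 12+26+5+27+18 = 88
H→Y→A→Q→W→H: 12+21+27+32+14 = 106
H→Y→A→W→Q→H: 12+21+5+32+18 = 88
H→Q→Y→W→A→H: 18+30+26+5+9 = 88
H→Q→Y→A→W→H: 18+30+21+5+14 = 88
H→Q→W→Y→A→H: 18+32+26+21+9 = 106
H→Q→A→Y→W→H: 18+27+21+26+14 = 106
H→W→Y→Q→A→H: 14+26+30+27+9 = 106
H→W→Q→Y→A→H: 14+32+30+21+9 = 106
The minimum is 88.
One optimal route: H → Y → Q → W → A → H (or its reverse).

88 — the shortest possible round trip.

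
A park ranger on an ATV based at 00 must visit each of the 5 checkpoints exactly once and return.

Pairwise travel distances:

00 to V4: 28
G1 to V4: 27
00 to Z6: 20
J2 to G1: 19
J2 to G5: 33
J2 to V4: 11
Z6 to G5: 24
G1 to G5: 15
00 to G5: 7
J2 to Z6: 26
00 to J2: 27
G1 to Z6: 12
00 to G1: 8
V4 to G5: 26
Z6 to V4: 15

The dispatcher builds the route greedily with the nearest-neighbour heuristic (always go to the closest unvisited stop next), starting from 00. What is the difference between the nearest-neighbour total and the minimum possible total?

00: G5=7, G1=8, Z6=20, J2=27, V4=28 ⇒ G5
G5: G1=15, Z6=24, V4=26, J2=33 ⇒ G1
G1: Z6=12, J2=19, V4=27 ⇒ Z6
Z6: V4=15, J2=26 ⇒ V4
V4: J2=11 ⇒ J2
NN route 00 → G5 → G1 → Z6 → V4 → J2 → 00 costs 87.
Optimal: 00 → G1 → J2 → V4 → Z6 → G5 → 00 costs 84 (by enumerating all 60 distinct tours).
Excess = 87 − 84 = 3.

Excess over optimum: 3.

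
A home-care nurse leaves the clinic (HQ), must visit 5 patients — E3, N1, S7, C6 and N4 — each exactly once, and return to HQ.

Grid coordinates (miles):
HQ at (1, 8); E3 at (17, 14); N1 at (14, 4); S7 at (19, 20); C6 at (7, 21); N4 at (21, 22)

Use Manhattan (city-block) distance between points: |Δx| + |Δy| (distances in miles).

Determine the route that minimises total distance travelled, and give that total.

Minimum total distance: 76 miles.

There are 60 distinct closed tours to check (reversals are equivalent).
HQ→E3→N1→S7→C6→N4→HQ: 22+13+21+13+15+34 = 118
HQ→E3→N1→S7→N4→C6→HQ: 22+13+21+4+15+19 = 94
HQ→E3→N1→C6→S7→N4→HQ: 22+13+24+13+4+34 = 110
HQ→E3→N1→C6→N4→S7→HQ: 22+13+24+15+4+30 = 108
HQ→E3→N1→N4→S7→C6→HQ: 22+13+25+4+13+19 = 96
HQ→E3→N1→N4→C6→S7→HQ: 22+13+25+15+13+30 = 118
HQ→E3→S7→N1→C6→N4→HQ: 22+8+21+24+15+34 = 124
HQ→E3→S7→N1→N4→C6→HQ: 22+8+21+25+15+19 = 110
HQ→E3→S7→C6→N1→N4→HQ: 22+8+13+24+25+34 = 126
HQ→E3→S7→C6→N4→N1→HQ: 22+8+13+15+25+17 = 100
HQ→E3→S7→N4→N1→C6→HQ: 22+8+4+25+24+19 = 102
HQ→E3→S7→N4→C6→N1→HQ: 22+8+4+15+24+17 = 90
HQ→E3→C6→N1→S7→N4→HQ: 22+17+24+21+4+34 = 122
HQ→E3→C6→N1→N4→S7→HQ: 22+17+24+25+4+30 = 122
… (46 more)
HQ→N1→E3→S7→N4→C6→HQ: 17+13+8+4+15+19 = 76  ← best
The minimum is 76.
One optimal route: HQ → N1 → E3 → S7 → N4 → C6 → HQ (or its reverse).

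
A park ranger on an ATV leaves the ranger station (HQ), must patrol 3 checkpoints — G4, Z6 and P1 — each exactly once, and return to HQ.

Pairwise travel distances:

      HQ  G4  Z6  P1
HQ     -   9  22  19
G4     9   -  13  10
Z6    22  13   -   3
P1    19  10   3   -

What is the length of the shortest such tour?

44 — the shortest possible round trip.

With 3 stops there are 3!/2 = 3 distinct round trips (a route and its reverse cost the same).
HQ→G4→Z6→P1→HQ: 9+13+3+19 = 44
HQ→G4→P1→Z6→HQ: 9+10+3+22 = 44
HQ→Z6→G4→P1→HQ: 22+13+10+19 = 64
The minimum is 44.
One optimal route: HQ → G4 → Z6 → P1 → HQ (or its reverse).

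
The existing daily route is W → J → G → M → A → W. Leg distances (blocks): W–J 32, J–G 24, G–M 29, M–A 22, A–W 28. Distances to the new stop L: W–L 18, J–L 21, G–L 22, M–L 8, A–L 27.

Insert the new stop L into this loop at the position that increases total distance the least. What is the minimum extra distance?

Minimum extra distance: 1 blocks, inserting L between G and M.

Insertion cost between consecutive stops i–j is d(i,L) + d(L,j) − d(i,j):
  between W and J: 18 + 21 − 32 = 7
  between J and G: 21 + 22 − 24 = 19
  between G and M: 22 + 8 − 29 = 1
  between M and A: 8 + 27 − 22 = 13
  between A and W: 27 + 18 − 28 = 17
Cheapest insertion is between G and M, adding 1.
New total = 135 + 1 = 136.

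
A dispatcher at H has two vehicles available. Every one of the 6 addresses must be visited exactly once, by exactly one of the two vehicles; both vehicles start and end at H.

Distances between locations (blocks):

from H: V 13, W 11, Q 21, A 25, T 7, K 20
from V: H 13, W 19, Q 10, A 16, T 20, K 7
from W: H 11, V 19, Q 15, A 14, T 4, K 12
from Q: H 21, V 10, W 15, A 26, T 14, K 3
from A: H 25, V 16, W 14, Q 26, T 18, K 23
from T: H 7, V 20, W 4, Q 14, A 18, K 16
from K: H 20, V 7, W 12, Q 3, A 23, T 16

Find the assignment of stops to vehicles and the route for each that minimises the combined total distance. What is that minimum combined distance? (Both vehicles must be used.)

86 blocks — the smallest possible combined total.

There are 2^5 − 1 = 31 ways to divide the 6 stops into two non-empty groups. For each, the best each vehicle can do is its own shortest tour through its group:
  {V} + {W, Q, A, T, K}: 26 + 72 = 98
  {W} + {V, Q, A, T, K}: 22 + 72 = 94
  {V, W} + {Q, A, T, K}: 43 + 72 = 115
  {Q} + {V, W, A, T, K}: 42 + 68 = 110
  {V, Q} + {W, A, T, K}: 44 + 68 = 112
  {W, Q} + {V, A, T, K}: 47 + 68 = 115
  … (31 splits in total)
  {T} + {V, W, Q, A, K}: 14 + 72 = 86  ← best
Best: vehicle 1 H → T → H = 14; vehicle 2 H → W → A → V → K → Q → H = 72; combined 86.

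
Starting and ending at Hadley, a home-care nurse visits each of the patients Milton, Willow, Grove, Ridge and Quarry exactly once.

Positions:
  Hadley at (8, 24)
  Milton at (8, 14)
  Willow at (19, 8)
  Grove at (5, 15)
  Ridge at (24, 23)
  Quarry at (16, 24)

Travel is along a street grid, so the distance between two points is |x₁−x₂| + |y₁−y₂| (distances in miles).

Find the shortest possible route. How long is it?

Hadley-Milton-Willow-Grove-Ridge-Quarry-Hadley: 10+17+21+27+9+8 = 92
Hadley-Milton-Willow-Grove-Quarry-Ridge-Hadley: 10+17+21+20+9+17 = 94
Hadley-Milton-Willow-Ridge-Grove-Quarry-Hadley: 10+17+20+27+20+8 = 102
Hadley-Milton-Willow-Ridge-Quarry-Grove-Hadley: 10+17+20+9+20+12 = 88
Hadley-Milton-Willow-Quarry-Grove-Ridge-Hadley: 10+17+19+20+27+17 = 110
Hadley-Milton-Willow-Quarry-Ridge-Grove-Hadley: 10+17+19+9+27+12 = 94
Hadley-Milton-Grove-Willow-Ridge-Quarry-Hadley: 10+4+21+20+9+8 = 72
Hadley-Milton-Grove-Willow-Quarry-Ridge-Hadley: 10+4+21+19+9+17 = 80
Hadley-Milton-Grove-Ridge-Willow-Quarry-Hadley: 10+4+27+20+19+8 = 88
Hadley-Milton-Grove-Ridge-Quarry-Willow-Hadley: 10+4+27+9+19+27 = 96
Hadley-Milton-Grove-Quarry-Willow-Ridge-Hadley: 10+4+20+19+20+17 = 90
Hadley-Milton-Grove-Quarry-Ridge-Willow-Hadley: 10+4+20+9+20+27 = 90
Hadley-Milton-Ridge-Willow-Grove-Quarry-Hadley: 10+25+20+21+20+8 = 104
Hadley-Milton-Ridge-Willow-Quarry-Grove-Hadley: 10+25+20+19+20+12 = 106
… (46 more)
Hadley-Grove-Milton-Willow-Ridge-Quarry-Hadley: 12+4+17+20+9+8 = 70  ← best
The minimum is 70.
One optimal route: Hadley → Grove → Milton → Willow → Ridge → Quarry → Hadley (or its reverse).

Shortest round trip = 70 miles.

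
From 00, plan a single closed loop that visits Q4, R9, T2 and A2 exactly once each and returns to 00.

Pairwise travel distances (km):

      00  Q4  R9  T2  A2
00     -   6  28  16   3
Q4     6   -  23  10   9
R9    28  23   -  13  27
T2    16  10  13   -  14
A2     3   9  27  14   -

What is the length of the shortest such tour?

There are 12 distinct closed tours to check (reversals are equivalent).
00-Q4-R9-T2-A2-00: 6+23+13+14+3 = 59
00-Q4-R9-A2-T2-00: 6+23+27+14+16 = 86
00-Q4-T2-R9-A2-00: 6+10+13+27+3 = 59
00-Q4-T2-A2-R9-00: 6+10+14+27+28 = 85
00-Q4-A2-R9-T2-00: 6+9+27+13+16 = 71
00-Q4-A2-T2-R9-00: 6+9+14+13+28 = 70
00-R9-Q4-T2-A2-00: 28+23+10+14+3 = 78
00-R9-Q4-A2-T2-00: 28+23+9+14+16 = 90
00-R9-T2-Q4-A2-00: 28+13+10+9+3 = 63
00-R9-A2-Q4-T2-00: 28+27+9+10+16 = 90
00-T2-Q4-R9-A2-00: 16+10+23+27+3 = 79
00-T2-R9-Q4-A2-00: 16+13+23+9+3 = 64
The minimum is 59.
One optimal route: 00 → Q4 → R9 → T2 → A2 → 00 (or its reverse).

Shortest round trip = 59 km.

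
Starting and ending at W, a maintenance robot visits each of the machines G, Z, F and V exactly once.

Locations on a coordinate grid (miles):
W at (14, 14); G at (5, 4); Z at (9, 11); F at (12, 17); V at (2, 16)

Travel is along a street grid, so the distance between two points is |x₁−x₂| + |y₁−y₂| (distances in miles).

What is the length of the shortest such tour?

W→G→Z→F→V→W: 19+11+9+11+14 = 64
W→G→Z→V→F→W: 19+11+12+11+5 = 58
W→G→F→Z→V→W: 19+20+9+12+14 = 74
W→G→F→V→Z→W: 19+20+11+12+8 = 70
W→G→V→Z→F→W: 19+15+12+9+5 = 60
W→G→V→F→Z→W: 19+15+11+9+8 = 62
W→Z→G→F→V→W: 8+11+20+11+14 = 64
W→Z→G→V→F→W: 8+11+15+11+5 = 50
W→Z→F→G→V→W: 8+9+20+15+14 = 66
W→Z→V→G→F→W: 8+12+15+20+5 = 60
W→F→G→Z→V→W: 5+20+11+12+14 = 62
W→F→Z→G→V→W: 5+9+11+15+14 = 54
The minimum is 50.
One optimal route: W → Z → G → V → F → W (or its reverse).

Shortest round trip = 50 miles.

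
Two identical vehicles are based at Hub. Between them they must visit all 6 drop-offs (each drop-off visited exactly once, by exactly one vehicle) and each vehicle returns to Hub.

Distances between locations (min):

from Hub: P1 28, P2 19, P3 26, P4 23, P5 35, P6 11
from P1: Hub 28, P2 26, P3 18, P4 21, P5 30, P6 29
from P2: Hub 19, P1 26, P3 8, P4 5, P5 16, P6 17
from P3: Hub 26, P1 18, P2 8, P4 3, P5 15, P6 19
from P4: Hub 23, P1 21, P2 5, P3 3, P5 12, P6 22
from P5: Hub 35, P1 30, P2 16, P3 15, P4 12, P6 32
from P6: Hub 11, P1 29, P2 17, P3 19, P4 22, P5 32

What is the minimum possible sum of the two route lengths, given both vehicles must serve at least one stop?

118 min — the smallest possible combined total.

There are 2^5 − 1 = 31 ways to divide the 6 stops into two non-empty groups. For each, the best each vehicle can do is its own shortest tour through its group:
  {P1} + {P2, P3, P4, P5, P6}: 56 + 80 = 136
  {P2} + {P1, P3, P4, P5, P6}: 38 + 103 = 141
  {P1, P2} + {P3, P4, P5, P6}: 73 + 80 = 153
  {P3} + {P1, P2, P4, P5, P6}: 52 + 103 = 155
  {P1, P3} + {P2, P4, P5, P6}: 72 + 79 = 151
  {P2, P3} + {P1, P4, P5, P6}: 53 + 103 = 156
  … (31 splits in total)
  {P1, P2, P3, P4, P5} + {P6}: 96 + 22 = 118  ← best
Best: vehicle 1 Hub → P1 → P3 → P4 → P5 → P2 → Hub = 96; vehicle 2 Hub → P6 → Hub = 22; combined 118.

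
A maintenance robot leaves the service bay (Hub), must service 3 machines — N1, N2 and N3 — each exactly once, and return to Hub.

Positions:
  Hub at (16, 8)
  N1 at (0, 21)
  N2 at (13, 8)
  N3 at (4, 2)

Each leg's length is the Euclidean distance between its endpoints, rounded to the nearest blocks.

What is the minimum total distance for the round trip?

Minimum total distance: 53 blocks.

Hub → N1 → N2 → N3 → Hub: 21+18+11+13 = 63
Hub → N1 → N3 → N2 → Hub: 21+19+11+3 = 54
Hub → N2 → N1 → N3 → Hub: 3+18+19+13 = 53
The minimum is 53.
One optimal route: Hub → N2 → N1 → N3 → Hub (or its reverse).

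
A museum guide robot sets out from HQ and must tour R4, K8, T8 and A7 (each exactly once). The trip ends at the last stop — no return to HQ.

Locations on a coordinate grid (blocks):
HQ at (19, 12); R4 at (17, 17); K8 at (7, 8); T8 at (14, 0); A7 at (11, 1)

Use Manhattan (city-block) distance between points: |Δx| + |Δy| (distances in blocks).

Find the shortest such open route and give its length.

41 blocks — the minimum one-way total.

There are 4! = 24 possible orderings.
HQ→R4→K8→T8→A7: 7+19+15+4 = 45
HQ→R4→K8→A7→T8: 7+19+11+4 = 41
HQ→R4→T8→K8→A7: 7+20+15+11 = 53
HQ→R4→T8→A7→K8: 7+20+4+11 = 42
HQ→R4→A7→K8→T8: 7+22+11+15 = 55
HQ→R4→A7→T8→K8: 7+22+4+15 = 48
HQ→K8→R4→T8→A7: 16+19+20+4 = 59
HQ→K8→R4→A7→T8: 16+19+22+4 = 61
HQ→K8→T8→R4→A7: 16+15+20+22 = 73
HQ→K8→T8→A7→R4: 16+15+4+22 = 57
HQ→K8→A7→R4→T8: 16+11+22+20 = 69
HQ→K8→A7→T8→R4: 16+11+4+20 = 51
HQ→T8→R4→K8→A7: 17+20+19+11 = 67
HQ→T8→R4→A7→K8: 17+20+22+11 = 70
… (10 more)
The minimum is 41.
One shortest path: HQ → R4 → K8 → A7 → T8.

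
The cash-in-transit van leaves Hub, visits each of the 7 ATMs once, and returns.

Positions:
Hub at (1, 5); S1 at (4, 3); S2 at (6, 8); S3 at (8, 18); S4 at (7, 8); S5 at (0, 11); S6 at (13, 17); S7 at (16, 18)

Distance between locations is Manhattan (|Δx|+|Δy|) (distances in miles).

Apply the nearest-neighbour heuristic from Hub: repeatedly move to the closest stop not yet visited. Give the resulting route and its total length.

Total distance 76 miles via the nearest-neighbour route Hub → S1 → S2 → S4 → S5 → S3 → S6 → S7 → Hub.

From Hub: distances to unvisited — S1=5, S5=7, S2=8, S4=9, S3=20, S6=24, S7=28. Nearest is S1 (5).
From S1: distances to unvisited — S2=7, S4=8, S5=12, S3=19, S6=23, S7=27. Nearest is S2 (7).
From S2: distances to unvisited — S4=1, S5=9, S3=12, S6=16, S7=20. Nearest is S4 (1).
From S4: distances to unvisited — S5=10, S3=11, S6=15, S7=19. Nearest is S5 (10).
From S5: distances to unvisited — S3=15, S6=19, S7=23. Nearest is S3 (15).
From S3: distances to unvisited — S6=6, S7=8. Nearest is S6 (6).
From S6: distances to unvisited — S7=4. Nearest is S7 (4).
Return S7→Hub: 28.
Total = 5 + 7 + 1 + 10 + 15 + 6 + 4 + 28 = 76.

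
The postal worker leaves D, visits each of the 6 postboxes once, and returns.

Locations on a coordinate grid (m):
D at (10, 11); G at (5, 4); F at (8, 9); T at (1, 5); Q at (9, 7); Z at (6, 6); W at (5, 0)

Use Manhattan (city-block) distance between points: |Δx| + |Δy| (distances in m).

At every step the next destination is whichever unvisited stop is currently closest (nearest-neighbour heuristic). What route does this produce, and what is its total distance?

At D the remaining stops are F 4, Q 5, Z 9, G 12, T 15, W 16; go to F.
At F the remaining stops are Q 3, Z 5, G 8, T 11, W 12; go to Q.
At Q the remaining stops are Z 4, G 7, T 10, W 11; go to Z.
At Z the remaining stops are G 3, T 6, W 7; go to G.
At G the remaining stops are W 4, T 5; go to W.
At W the remaining stops are T 9; go to T.
Return T→D: 15.
Total = 4 + 3 + 4 + 3 + 4 + 9 + 15 = 42.

Total distance 42 m via the nearest-neighbour route D → F → Q → Z → G → W → T → D.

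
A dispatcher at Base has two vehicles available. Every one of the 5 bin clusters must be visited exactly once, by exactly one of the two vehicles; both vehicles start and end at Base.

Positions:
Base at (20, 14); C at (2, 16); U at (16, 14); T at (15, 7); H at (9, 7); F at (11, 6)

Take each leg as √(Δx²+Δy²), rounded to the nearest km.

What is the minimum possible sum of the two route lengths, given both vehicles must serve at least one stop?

Check every non-empty split of the stops between the two vehicles; for each half take its own optimal tour:
  {C} + {U, T, H, F}: 36 + 29 = 65
  {U} + {C, T, H, F}: 8 + 44 = 52
  {C, U} + {T, H, F}: 36 + 28 = 64
  {T} + {C, U, H, F}: 18 + 43 = 61
  {C, T} + {U, H, F}: 43 + 28 = 71
  {U, T} + {C, H, F}: 20 + 43 = 63
  … (15 splits in total)
Best: vehicle 1 Base → U → Base = 8; vehicle 2 Base → C → H → F → T → Base = 44; combined 52.

52 km — the smallest possible combined total.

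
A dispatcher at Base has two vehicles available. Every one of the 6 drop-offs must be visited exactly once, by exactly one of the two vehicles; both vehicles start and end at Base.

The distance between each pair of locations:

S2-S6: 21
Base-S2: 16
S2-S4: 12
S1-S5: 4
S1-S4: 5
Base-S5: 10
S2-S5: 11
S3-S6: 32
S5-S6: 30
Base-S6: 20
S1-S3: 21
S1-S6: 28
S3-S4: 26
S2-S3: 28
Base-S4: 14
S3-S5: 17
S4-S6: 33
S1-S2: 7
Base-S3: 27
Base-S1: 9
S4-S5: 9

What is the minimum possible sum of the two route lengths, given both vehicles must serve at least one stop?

121 — the smallest possible combined total.

Check every non-empty split of the stops between the two vehicles; for each half take its own optimal tour:
  {S1} + {S2, S3, S4, S5, S6}: 18 + 106 = 124
  {S2} + {S1, S3, S4, S5, S6}: 32 + 92 = 124
  {S1, S2} + {S3, S4, S5, S6}: 32 + 92 = 124
  {S3} + {S1, S2, S4, S5, S6}: 54 + 72 = 126
  {S1, S3} + {S2, S4, S5, S6}: 57 + 72 = 129
  {S2, S3} + {S1, S4, S5, S6}: 71 + 72 = 143
  … (31 splits in total)
  {S1, S2, S4} + {S3, S5, S6}: 42 + 79 = 121  ← best
Best: vehicle 1 Base → S1 → S2 → S4 → Base = 42; vehicle 2 Base → S5 → S3 → S6 → Base = 79; combined 121.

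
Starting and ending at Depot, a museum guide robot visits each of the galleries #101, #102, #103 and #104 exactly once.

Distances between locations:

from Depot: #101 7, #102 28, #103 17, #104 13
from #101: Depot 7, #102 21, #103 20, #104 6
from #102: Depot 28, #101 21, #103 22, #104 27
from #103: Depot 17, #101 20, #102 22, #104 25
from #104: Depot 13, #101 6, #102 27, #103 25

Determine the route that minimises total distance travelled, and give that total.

There are 12 distinct closed tours to check (reversals are equivalent).
Depot - #101 - #102 - #103 - #104 - Depot: 7+21+22+25+13 = 88
Depot - #101 - #102 - #104 - #103 - Depot: 7+21+27+25+17 = 97
Depot - #101 - #103 - #102 - #104 - Depot: 7+20+22+27+13 = 89
Depot - #101 - #103 - #104 - #102 - Depot: 7+20+25+27+28 = 107
Depot - #101 - #104 - #102 - #103 - Depot: 7+6+27+22+17 = 79
Depot - #101 - #104 - #103 - #102 - Depot: 7+6+25+22+28 = 88
Depot - #102 - #101 - #103 - #104 - Depot: 28+21+20+25+13 = 107
Depot - #102 - #101 - #104 - #103 - Depot: 28+21+6+25+17 = 97
Depot - #102 - #103 - #101 - #104 - Depot: 28+22+20+6+13 = 89
Depot - #102 - #104 - #101 - #103 - Depot: 28+27+6+20+17 = 98
Depot - #103 - #101 - #102 - #104 - Depot: 17+20+21+27+13 = 98
Depot - #103 - #102 - #101 - #104 - Depot: 17+22+21+6+13 = 79
The minimum is 79.
One optimal route: Depot → #101 → #104 → #102 → #103 → Depot (or its reverse).

79 — the shortest possible round trip.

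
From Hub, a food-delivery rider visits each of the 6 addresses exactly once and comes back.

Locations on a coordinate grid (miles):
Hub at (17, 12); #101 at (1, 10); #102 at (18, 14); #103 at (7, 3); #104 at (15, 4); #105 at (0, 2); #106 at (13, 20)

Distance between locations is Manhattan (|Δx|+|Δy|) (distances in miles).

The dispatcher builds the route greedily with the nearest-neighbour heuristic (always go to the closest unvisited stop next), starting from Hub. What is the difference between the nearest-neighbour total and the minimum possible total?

Hub: #102=3, #104=10, #106=12, #101=18, #103=19, #105=27 ⇒ #102
#102: #106=11, #104=13, #101=21, #103=22, #105=30 ⇒ #106
#106: #104=18, #101=22, #103=23, #105=31 ⇒ #104
#104: #103=9, #105=17, #101=20 ⇒ #103
#103: #105=8, #101=13 ⇒ #105
#105: #101=9 ⇒ #101
NN route Hub → #102 → #106 → #104 → #103 → #105 → #101 → Hub costs 76.
Optimal: Hub → #102 → #106 → #101 → #105 → #103 → #104 → Hub costs 72 (by enumerating all 360 distinct tours).
Excess = 76 − 72 = 4.

The nearest-neighbour route is 4 miles longer than optimal.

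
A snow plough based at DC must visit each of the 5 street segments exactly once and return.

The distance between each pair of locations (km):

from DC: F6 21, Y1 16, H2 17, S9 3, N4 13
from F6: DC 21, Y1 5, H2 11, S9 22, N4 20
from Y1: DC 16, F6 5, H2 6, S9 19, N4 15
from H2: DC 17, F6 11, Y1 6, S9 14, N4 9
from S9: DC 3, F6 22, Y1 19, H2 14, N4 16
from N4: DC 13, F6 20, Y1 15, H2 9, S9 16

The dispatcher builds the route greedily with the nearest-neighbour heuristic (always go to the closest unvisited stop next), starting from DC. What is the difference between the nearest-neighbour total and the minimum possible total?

DC: S9=3, N4=13, Y1=16, H2=17, F6=21 ⇒ S9
S9: H2=14, N4=16, Y1=19, F6=22 ⇒ H2
H2: Y1=6, N4=9, F6=11 ⇒ Y1
Y1: F6=5, N4=15 ⇒ F6
F6: N4=20 ⇒ N4
NN route DC → S9 → H2 → Y1 → F6 → N4 → DC costs 61.
Optimal: DC → S9 → F6 → Y1 → H2 → N4 → DC costs 58 (by enumerating all 60 distinct tours).
Excess = 61 − 58 = 3.

3 km longer than the optimal tour.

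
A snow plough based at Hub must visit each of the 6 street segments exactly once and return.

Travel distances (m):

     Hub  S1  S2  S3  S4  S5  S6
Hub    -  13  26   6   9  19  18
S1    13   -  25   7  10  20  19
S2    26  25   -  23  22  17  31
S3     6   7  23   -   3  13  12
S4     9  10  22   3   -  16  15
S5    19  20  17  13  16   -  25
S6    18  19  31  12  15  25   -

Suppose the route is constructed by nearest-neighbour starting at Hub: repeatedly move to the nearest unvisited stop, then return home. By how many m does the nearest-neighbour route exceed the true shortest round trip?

Hub: S3=6, S4=9, S1=13, S6=18, S5=19, S2=26 ⇒ S3
S3: S4=3, S1=7, S6=12, S5=13, S2=23 ⇒ S4
S4: S1=10, S6=15, S5=16, S2=22 ⇒ S1
S1: S6=19, S5=20, S2=25 ⇒ S6
S6: S5=25, S2=31 ⇒ S5
S5: S2=17 ⇒ S2
NN route Hub → S3 → S4 → S1 → S6 → S5 → S2 → Hub costs 106.
Optimal: Hub → S1 → S2 → S5 → S3 → S4 → S6 → Hub costs 104 (by enumerating all 360 distinct tours).
Excess = 106 − 104 = 2.

Excess over optimum: 2 m.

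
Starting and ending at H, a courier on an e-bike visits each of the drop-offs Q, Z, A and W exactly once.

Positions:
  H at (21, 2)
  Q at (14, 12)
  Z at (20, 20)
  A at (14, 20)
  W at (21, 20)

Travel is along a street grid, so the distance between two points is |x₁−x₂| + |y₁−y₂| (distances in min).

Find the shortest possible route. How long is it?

With 4 stops there are 4!/2 = 12 distinct round trips (a route and its reverse cost the same).
H→Q→Z→A→W→H: 17+14+6+7+18 = 62
H→Q→Z→W→A→H: 17+14+1+7+25 = 64
H→Q→A→Z→W→H: 17+8+6+1+18 = 50
H→Q→A→W→Z→H: 17+8+7+1+19 = 52
H→Q→W→Z→A→H: 17+15+1+6+25 = 64
H→Q→W→A→Z→H: 17+15+7+6+19 = 64
H→Z→Q→A→W→H: 19+14+8+7+18 = 66
H→Z→Q→W→A→H: 19+14+15+7+25 = 80
H→Z→A→Q→W→H: 19+6+8+15+18 = 66
H→Z→W→Q→A→H: 19+1+15+8+25 = 68
H→A→Q→Z→W→H: 25+8+14+1+18 = 66
H→A→Z→Q→W→H: 25+6+14+15+18 = 78
The minimum is 50.
One optimal route: H → Q → A → Z → W → H (or its reverse).

Minimum total distance: 50 min.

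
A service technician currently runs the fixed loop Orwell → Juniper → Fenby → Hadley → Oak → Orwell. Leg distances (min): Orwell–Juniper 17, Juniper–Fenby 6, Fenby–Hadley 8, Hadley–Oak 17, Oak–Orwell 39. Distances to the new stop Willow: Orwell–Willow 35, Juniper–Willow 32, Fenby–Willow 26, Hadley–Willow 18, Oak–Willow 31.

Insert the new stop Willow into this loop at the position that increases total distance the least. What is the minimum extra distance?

+27 min — insert Willow between Oak and Orwell.

Insertion cost between consecutive stops i–j is d(i,Willow) + d(Willow,j) − d(i,j):
  between Orwell and Juniper: 35 + 32 − 17 = 50
  between Juniper and Fenby: 32 + 26 − 6 = 52
  between Fenby and Hadley: 26 + 18 − 8 = 36
  between Hadley and Oak: 18 + 31 − 17 = 32
  between Oak and Orwell: 31 + 35 − 39 = 27
Cheapest insertion is between Oak and Orwell, adding 27.
New total = 87 + 27 = 114.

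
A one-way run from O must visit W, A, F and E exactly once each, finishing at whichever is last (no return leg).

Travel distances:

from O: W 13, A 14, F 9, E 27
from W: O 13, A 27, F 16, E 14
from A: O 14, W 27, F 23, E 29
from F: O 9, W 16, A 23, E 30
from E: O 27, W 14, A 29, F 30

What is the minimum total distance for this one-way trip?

There are 4! = 24 possible orderings.
O→W→A→F→E: 13+27+23+30 = 93
O→W→A→E→F: 13+27+29+30 = 99
O→W→F→A→E: 13+16+23+29 = 81
O→W→F→E→A: 13+16+30+29 = 88
O→W→E→A→F: 13+14+29+23 = 79
O→W→E→F→A: 13+14+30+23 = 80
O→A→W→F→E: 14+27+16+30 = 87
O→A→W→E→F: 14+27+14+30 = 85
O→A→F→W→E: 14+23+16+14 = 67
O→A→F→E→W: 14+23+30+14 = 81
O→A→E→W→F: 14+29+14+16 = 73
O→A→E→F→W: 14+29+30+16 = 89
O→F→W→A→E: 9+16+27+29 = 81
O→F→W→E→A: 9+16+14+29 = 68
… (10 more)
The minimum is 67.
One shortest path: O → A → F → W → E.

67 — the minimum one-way total.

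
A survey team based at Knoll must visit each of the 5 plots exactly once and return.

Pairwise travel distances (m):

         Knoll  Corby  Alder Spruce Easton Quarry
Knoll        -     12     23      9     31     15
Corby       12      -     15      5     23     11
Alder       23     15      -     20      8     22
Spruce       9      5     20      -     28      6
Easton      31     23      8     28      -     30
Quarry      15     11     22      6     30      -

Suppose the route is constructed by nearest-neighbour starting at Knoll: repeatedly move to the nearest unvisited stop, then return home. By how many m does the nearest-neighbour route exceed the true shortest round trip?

The nearest-neighbour route is 6 m longer than optimal.

Knoll: Spruce=9, Corby=12, Quarry=15, Alder=23, Easton=31 ⇒ Spruce
Spruce: Corby=5, Quarry=6, Alder=20, Easton=28 ⇒ Corby
Corby: Quarry=11, Alder=15, Easton=23 ⇒ Quarry
Quarry: Alder=22, Easton=30 ⇒ Alder
Alder: Easton=8 ⇒ Easton
NN route Knoll → Spruce → Corby → Quarry → Alder → Easton → Knoll costs 86.
Optimal: Knoll → Corby → Alder → Easton → Quarry → Spruce → Knoll costs 80 (by enumerating all 60 distinct tours).
Excess = 86 − 80 = 6.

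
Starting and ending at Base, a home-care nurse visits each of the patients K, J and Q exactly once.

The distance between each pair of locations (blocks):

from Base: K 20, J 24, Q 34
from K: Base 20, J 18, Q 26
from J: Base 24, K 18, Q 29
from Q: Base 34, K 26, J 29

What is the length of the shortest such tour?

Shortest round trip = 99 blocks.

There are 3 distinct closed tours to check (reversals are equivalent).
Base - K - J - Q - Base: 20+18+29+34 = 101
Base - K - Q - J - Base: 20+26+29+24 = 99
Base - J - K - Q - Base: 24+18+26+34 = 102
The minimum is 99.
One optimal route: Base → K → Q → J → Base (or its reverse).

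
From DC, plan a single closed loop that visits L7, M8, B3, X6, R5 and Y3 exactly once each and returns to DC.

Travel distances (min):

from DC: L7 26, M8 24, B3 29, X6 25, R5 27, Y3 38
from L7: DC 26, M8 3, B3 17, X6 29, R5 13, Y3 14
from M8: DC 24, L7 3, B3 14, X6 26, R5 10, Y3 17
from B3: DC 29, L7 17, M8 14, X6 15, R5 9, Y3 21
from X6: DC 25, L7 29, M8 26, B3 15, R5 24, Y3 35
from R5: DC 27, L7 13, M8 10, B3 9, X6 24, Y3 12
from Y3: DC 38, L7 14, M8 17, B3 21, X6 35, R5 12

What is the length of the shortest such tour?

Shortest round trip = 102 min.

DC-L7-M8-B3-X6-R5-Y3-DC: 26+3+14+15+24+12+38 = 132
DC-L7-M8-B3-X6-Y3-R5-DC: 26+3+14+15+35+12+27 = 132
DC-L7-M8-B3-R5-X6-Y3-DC: 26+3+14+9+24+35+38 = 149
DC-L7-M8-B3-R5-Y3-X6-DC: 26+3+14+9+12+35+25 = 124
DC-L7-M8-B3-Y3-X6-R5-DC: 26+3+14+21+35+24+27 = 150
DC-L7-M8-B3-Y3-R5-X6-DC: 26+3+14+21+12+24+25 = 125
DC-L7-M8-X6-B3-R5-Y3-DC: 26+3+26+15+9+12+38 = 129
DC-L7-M8-X6-B3-Y3-R5-DC: 26+3+26+15+21+12+27 = 130
… (352 more)
DC-M8-L7-Y3-R5-B3-X6-DC: 24+3+14+12+9+15+25 = 102  ← best
The minimum is 102.
One optimal route: DC → M8 → L7 → Y3 → R5 → B3 → X6 → DC (or its reverse).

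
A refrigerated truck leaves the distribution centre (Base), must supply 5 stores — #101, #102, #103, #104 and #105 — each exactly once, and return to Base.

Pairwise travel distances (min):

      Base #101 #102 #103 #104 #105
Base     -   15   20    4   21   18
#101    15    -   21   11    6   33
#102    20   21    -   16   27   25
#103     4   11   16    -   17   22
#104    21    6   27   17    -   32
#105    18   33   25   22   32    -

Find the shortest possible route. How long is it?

Shortest round trip = 91 min.

With 5 stops there are 5!/2 = 60 distinct round trips (a route and its reverse cost the same).
Base-#101-#102-#103-#104-#105-Base: 15+21+16+17+32+18 = 119
Base-#101-#102-#103-#105-#104-Base: 15+21+16+22+32+21 = 127
Base-#101-#102-#104-#103-#105-Base: 15+21+27+17+22+18 = 120
Base-#101-#102-#104-#105-#103-Base: 15+21+27+32+22+4 = 121
Base-#101-#102-#105-#103-#104-Base: 15+21+25+22+17+21 = 121
Base-#101-#102-#105-#104-#103-Base: 15+21+25+32+17+4 = 114
Base-#101-#103-#102-#104-#105-Base: 15+11+16+27+32+18 = 119
Base-#101-#103-#102-#105-#104-Base: 15+11+16+25+32+21 = 120
Base-#101-#103-#104-#102-#105-Base: 15+11+17+27+25+18 = 113
Base-#101-#103-#104-#105-#102-Base: 15+11+17+32+25+20 = 120
Base-#101-#103-#105-#102-#104-Base: 15+11+22+25+27+21 = 121
Base-#101-#103-#105-#104-#102-Base: 15+11+22+32+27+20 = 127
Base-#101-#104-#102-#103-#105-Base: 15+6+27+16+22+18 = 104
Base-#101-#104-#102-#105-#103-Base: 15+6+27+25+22+4 = 99
… (46 more)
Base-#103-#101-#104-#102-#105-Base: 4+11+6+27+25+18 = 91  ← best
The minimum is 91.
One optimal route: Base → #103 → #101 → #104 → #102 → #105 → Base (or its reverse).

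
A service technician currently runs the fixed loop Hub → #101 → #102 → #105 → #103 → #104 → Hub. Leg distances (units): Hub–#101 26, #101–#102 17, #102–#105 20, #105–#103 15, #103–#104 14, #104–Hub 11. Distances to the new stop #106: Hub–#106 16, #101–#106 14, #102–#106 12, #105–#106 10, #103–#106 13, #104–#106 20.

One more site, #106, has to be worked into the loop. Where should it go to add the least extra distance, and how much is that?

Insertion cost between consecutive stops i–j is d(i,#106) + d(#106,j) − d(i,j):
  between Hub and #101: 16 + 14 − 26 = 4
  between #101 and #102: 14 + 12 − 17 = 9
  between #102 and #105: 12 + 10 − 20 = 2
  between #105 and #103: 10 + 13 − 15 = 8
  between #103 and #104: 13 + 20 − 14 = 19
  between #104 and Hub: 20 + 16 − 11 = 25
Cheapest insertion is between #102 and #105, adding 2.
New total = 103 + 2 = 105.

Minimum extra distance: 2, inserting #106 between #102 and #105.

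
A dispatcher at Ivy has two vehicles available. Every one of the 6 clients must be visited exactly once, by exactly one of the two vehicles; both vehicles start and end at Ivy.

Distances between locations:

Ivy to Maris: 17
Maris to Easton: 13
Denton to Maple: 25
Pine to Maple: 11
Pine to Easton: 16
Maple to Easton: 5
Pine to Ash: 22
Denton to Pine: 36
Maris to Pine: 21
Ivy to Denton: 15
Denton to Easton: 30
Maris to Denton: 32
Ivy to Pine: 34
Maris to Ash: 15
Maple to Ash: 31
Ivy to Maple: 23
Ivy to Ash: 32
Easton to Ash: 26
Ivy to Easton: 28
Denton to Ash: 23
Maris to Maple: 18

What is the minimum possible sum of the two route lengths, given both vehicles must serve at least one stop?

128 — the smallest possible combined total.

Try each way of splitting the stops between the two vehicles (each non-empty) and, for each split, find the best tour for each vehicle:
  {Maris} + {Denton, Pine, Maple, Easton, Ash}: 34 + 104 = 138
  {Denton} + {Maris, Pine, Maple, Easton, Ash}: 30 + 98 = 128
  {Maris, Denton} + {Pine, Maple, Easton, Ash}: 64 + 98 = 162
  {Pine} + {Maris, Denton, Maple, Easton, Ash}: 68 + 94 = 162
  {Maris, Pine} + {Denton, Maple, Easton, Ash}: 72 + 92 = 164
  {Denton, Pine} + {Maris, Maple, Easton, Ash}: 85 + 86 = 171
  … (31 splits in total)
Best: vehicle 1 Ivy → Denton → Ivy = 30; vehicle 2 Ivy → Maris → Ash → Pine → Maple → Easton → Ivy = 98; combined 128.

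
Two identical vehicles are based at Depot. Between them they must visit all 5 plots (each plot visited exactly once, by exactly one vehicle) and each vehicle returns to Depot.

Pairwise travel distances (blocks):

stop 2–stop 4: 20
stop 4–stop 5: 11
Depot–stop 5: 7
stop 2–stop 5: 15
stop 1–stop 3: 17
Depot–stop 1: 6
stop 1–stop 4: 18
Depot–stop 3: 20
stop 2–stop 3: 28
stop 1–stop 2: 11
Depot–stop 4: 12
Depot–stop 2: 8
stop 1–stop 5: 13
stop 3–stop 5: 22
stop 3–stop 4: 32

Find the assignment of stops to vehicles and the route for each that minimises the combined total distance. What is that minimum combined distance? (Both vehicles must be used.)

Minimum combined distance: 84 blocks.

There are 2^4 − 1 = 15 ways to divide the 5 stops into two non-empty groups. For each, the best each vehicle can do is its own shortest tour through its group:
  {stop 1} + {stop 2, stop 3, stop 4, stop 5}: 12 + 81 = 93
  {stop 2} + {stop 1, stop 3, stop 4, stop 5}: 16 + 68 = 84
  {stop 1, stop 2} + {stop 3, stop 4, stop 5}: 25 + 65 = 90
  {stop 3} + {stop 1, stop 2, stop 4, stop 5}: 40 + 55 = 95
  {stop 1, stop 3} + {stop 2, stop 4, stop 5}: 43 + 46 = 89
  {stop 2, stop 3} + {stop 1, stop 4, stop 5}: 56 + 42 = 98
  … (15 splits in total)
Best: vehicle 1 Depot → stop 2 → Depot = 16; vehicle 2 Depot → stop 1 → stop 3 → stop 5 → stop 4 → Depot = 68; combined 84.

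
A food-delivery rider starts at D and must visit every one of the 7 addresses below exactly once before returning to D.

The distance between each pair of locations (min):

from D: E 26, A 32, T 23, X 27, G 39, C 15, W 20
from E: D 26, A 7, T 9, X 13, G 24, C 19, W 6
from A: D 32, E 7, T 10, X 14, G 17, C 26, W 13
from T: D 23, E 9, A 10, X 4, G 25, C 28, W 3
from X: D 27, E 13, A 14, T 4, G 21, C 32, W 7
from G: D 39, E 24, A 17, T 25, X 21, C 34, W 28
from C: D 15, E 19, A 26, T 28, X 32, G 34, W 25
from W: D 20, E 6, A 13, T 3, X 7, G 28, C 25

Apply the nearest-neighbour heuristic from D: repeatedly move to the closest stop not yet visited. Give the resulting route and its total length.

Nearest-neighbour total = 117 min; route D → C → E → W → T → X → A → G → D.

At D the remaining stops are C 15, W 20, T 23, E 26, X 27, A 32, G 39; go to C.
At C the remaining stops are E 19, W 25, A 26, T 28, X 32, G 34; go to E.
At E the remaining stops are W 6, A 7, T 9, X 13, G 24; go to W.
At W the remaining stops are T 3, X 7, A 13, G 28; go to T.
At T the remaining stops are X 4, A 10, G 25; go to X.
At X the remaining stops are A 14, G 21; go to A.
At A the remaining stops are G 17; go to G.
Return G→D: 39.
Total = 15 + 19 + 6 + 3 + 4 + 14 + 17 + 39 = 117.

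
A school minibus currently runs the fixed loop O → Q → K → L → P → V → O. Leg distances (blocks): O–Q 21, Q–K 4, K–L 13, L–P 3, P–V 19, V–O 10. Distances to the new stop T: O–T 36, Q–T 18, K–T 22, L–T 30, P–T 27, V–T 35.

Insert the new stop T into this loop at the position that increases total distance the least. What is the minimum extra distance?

Minimum extra distance: 33 blocks, inserting T between O and Q.

Insertion cost between consecutive stops i–j is d(i,T) + d(T,j) − d(i,j):
  between O and Q: 36 + 18 − 21 = 33
  between Q and K: 18 + 22 − 4 = 36
  between K and L: 22 + 30 − 13 = 39
  between L and P: 30 + 27 − 3 = 54
  between P and V: 27 + 35 − 19 = 43
  between V and O: 35 + 36 − 10 = 61
Cheapest insertion is between O and Q, adding 33.
New total = 70 + 33 = 103.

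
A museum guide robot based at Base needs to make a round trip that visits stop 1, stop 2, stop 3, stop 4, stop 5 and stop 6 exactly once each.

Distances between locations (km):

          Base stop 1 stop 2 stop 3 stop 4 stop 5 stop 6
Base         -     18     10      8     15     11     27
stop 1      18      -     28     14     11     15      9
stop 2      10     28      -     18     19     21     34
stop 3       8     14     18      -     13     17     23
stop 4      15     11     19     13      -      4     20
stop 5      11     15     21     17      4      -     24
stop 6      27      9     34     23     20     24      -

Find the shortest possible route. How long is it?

Shortest round trip = 86 km.

There are 360 distinct closed tours to check (reversals are equivalent).
Base-stop 1-stop 2-stop 3-stop 4-stop 5-stop 6-Base: 18+28+18+13+4+24+27 = 132
Base-stop 1-stop 2-stop 3-stop 4-stop 6-stop 5-Base: 18+28+18+13+20+24+11 = 132
Base-stop 1-stop 2-stop 3-stop 5-stop 4-stop 6-Base: 18+28+18+17+4+20+27 = 132
Base-stop 1-stop 2-stop 3-stop 5-stop 6-stop 4-Base: 18+28+18+17+24+20+15 = 140
Base-stop 1-stop 2-stop 3-stop 6-stop 4-stop 5-Base: 18+28+18+23+20+4+11 = 122
Base-stop 1-stop 2-stop 3-stop 6-stop 5-stop 4-Base: 18+28+18+23+24+4+15 = 130
Base-stop 1-stop 2-stop 4-stop 3-stop 5-stop 6-Base: 18+28+19+13+17+24+27 = 146
Base-stop 1-stop 2-stop 4-stop 3-stop 6-stop 5-Base: 18+28+19+13+23+24+11 = 136
… (352 more)
Base-stop 2-stop 3-stop 1-stop 6-stop 4-stop 5-Base: 10+18+14+9+20+4+11 = 86  ← best
The minimum is 86.
One optimal route: Base → stop 2 → stop 3 → stop 1 → stop 6 → stop 4 → stop 5 → Base (or its reverse).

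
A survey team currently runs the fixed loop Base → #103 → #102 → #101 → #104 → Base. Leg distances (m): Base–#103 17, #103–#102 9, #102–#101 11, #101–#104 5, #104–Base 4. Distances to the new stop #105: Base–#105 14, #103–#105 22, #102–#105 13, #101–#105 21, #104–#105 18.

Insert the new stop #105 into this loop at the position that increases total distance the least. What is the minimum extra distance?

Insertion cost between consecutive stops i–j is d(i,#105) + d(#105,j) − d(i,j):
  between Base and #103: 14 + 22 − 17 = 19
  between #103 and #102: 22 + 13 − 9 = 26
  between #102 and #101: 13 + 21 − 11 = 23
  between #101 and #104: 21 + 18 − 5 = 34
  between #104 and Base: 18 + 14 − 4 = 28
Cheapest insertion is between Base and #103, adding 19.
New total = 46 + 19 = 65.

+19 m — insert #105 between Base and #103.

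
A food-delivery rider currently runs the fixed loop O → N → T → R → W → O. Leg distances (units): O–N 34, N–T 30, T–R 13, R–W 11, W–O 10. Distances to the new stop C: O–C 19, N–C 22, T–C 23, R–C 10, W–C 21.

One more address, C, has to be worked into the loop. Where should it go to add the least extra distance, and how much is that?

Insertion cost between consecutive stops i–j is d(i,C) + d(C,j) − d(i,j):
  between O and N: 19 + 22 − 34 = 7
  between N and T: 22 + 23 − 30 = 15
  between T and R: 23 + 10 − 13 = 20
  between R and W: 10 + 21 − 11 = 20
  between W and O: 21 + 19 − 10 = 30
Cheapest insertion is between O and N, adding 7.
New total = 98 + 7 = 105.

Adding 7 by placing C on the O–N leg.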